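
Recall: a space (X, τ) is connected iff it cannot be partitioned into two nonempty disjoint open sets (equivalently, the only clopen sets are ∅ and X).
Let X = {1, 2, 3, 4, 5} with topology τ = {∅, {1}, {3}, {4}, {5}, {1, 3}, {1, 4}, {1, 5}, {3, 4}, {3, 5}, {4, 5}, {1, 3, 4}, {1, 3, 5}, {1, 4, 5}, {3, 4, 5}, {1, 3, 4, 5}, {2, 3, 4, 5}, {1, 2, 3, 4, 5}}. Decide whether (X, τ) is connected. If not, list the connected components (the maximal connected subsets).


(X, τ) is disconnected; components = [{1}, {2, 3, 4, 5}].

Find clopen sets (U ∈ τ with X ∖ U ∈ τ):
  U = ∅, X ∖ U = {1, 2, 3, 4, 5} — both open, so U is clopen.
  U = {1}, X ∖ U = {2, 3, 4, 5} — both open, so U is clopen.
  U = {2, 3, 4, 5}, X ∖ U = {1} — both open, so U is clopen.
  U = {1, 2, 3, 4, 5}, X ∖ U = ∅ — both open, so U is clopen.
Nontrivial clopen(s) exist: e.g. {2, 3, 4, 5}. So (X, τ) is disconnected.
Compute connected components by grouping points that agree on all clopens:
  component: {1}
  component: {2, 3, 4, 5}


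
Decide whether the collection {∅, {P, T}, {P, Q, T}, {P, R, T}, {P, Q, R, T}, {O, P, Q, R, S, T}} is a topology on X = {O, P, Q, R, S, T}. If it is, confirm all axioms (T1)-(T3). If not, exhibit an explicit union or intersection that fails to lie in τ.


τ IS a topology on X.

Axiom (T1): ∅ ∈ τ? Yes; X ∈ τ? Yes.
Axiom (T2/T3): check pairwise unions and intersections of members of τ.
All pairwise intersections and unions checked — each lies in τ. Therefore τ satisfies (T1), (T2), (T3): it IS a topology on X.


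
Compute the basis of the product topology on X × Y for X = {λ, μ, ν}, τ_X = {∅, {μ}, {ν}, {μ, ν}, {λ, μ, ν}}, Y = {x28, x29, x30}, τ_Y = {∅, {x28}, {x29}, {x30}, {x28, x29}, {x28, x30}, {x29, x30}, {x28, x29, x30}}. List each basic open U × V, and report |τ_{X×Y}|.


Basis B = {∅ × ∅, {μ} × {x28}, {μ} × {x29}, {μ} × {x30}, {ν} × {x28}, {ν} × {x29}, {ν} × {x30}, {μ} × {x28, x29}, {μ} × {x28, x30}, {μ, ν} × {x28}, {μ} × {x29, x30}, {μ, ν} × {x29}, {μ, ν} × {x30}, {ν} × {x28, x29}, {ν} × {x28, x30}, {ν} × {x29, x30}, {λ, μ, ν} × {x28}, {λ, μ, ν} × {x29}, {λ, μ, ν} × {x30}, {μ} × {x28, x29, x30}, {ν} × {x28, x29, x30}, {μ, ν} × {x28, x29}, {μ, ν} × {x28, x30}, {μ, ν} × {x29, x30}, {λ, μ, ν} × {x28, x29}, {λ, μ, ν} × {x28, x30}, {λ, μ, ν} × {x29, x30}, {μ, ν} × {x28, x29, x30}, {λ, μ, ν} × {x28, x29, x30}}; |τ_{X×Y}| = 125.

Enumerate products U × V with U ∈ τ_X, V ∈ τ_Y (deduplicated):
  ∅ × ∅ = {} (∅)
  {μ} × {x28} = {(μ,x28)}
  {μ} × {x29} = {(μ,x29)}
  {μ} × {x30} = {(μ,x30)}
  {ν} × {x28} = {(ν,x28)}
  {ν} × {x29} = {(ν,x29)}
  {ν} × {x30} = {(ν,x30)}
  {μ} × {x28, x29} = {(μ,x28), (μ,x29)}
  {μ} × {x28, x30} = {(μ,x28), (μ,x30)}
  {μ, ν} × {x28} = {(μ,x28), (ν,x28)}
  {μ} × {x29, x30} = {(μ,x29), (μ,x30)}
  {μ, ν} × {x29} = {(μ,x29), (ν,x29)}
  {μ, ν} × {x30} = {(μ,x30), (ν,x30)}
  {ν} × {x28, x29} = {(ν,x28), (ν,x29)}
  {ν} × {x28, x30} = {(ν,x28), (ν,x30)}
  {ν} × {x29, x30} = {(ν,x29), (ν,x30)}
  {λ, μ, ν} × {x28} = {(λ,x28), (μ,x28), (ν,x28)}
  {λ, μ, ν} × {x29} = {(λ,x29), (μ,x29), (ν,x29)}
  {λ, μ, ν} × {x30} = {(λ,x30), (μ,x30), (ν,x30)}
  {μ} × {x28, x29, x30} = {(μ,x28), (μ,x29), (μ,x30)}
  {ν} × {x28, x29, x30} = {(ν,x28), (ν,x29), (ν,x30)}
  {μ, ν} × {x28, x29} = {(μ,x28), (μ,x29), (ν,x28), (ν,x29)}
  {μ, ν} × {x28, x30} = {(μ,x28), (μ,x30), (ν,x28), (ν,x30)}
  {μ, ν} × {x29, x30} = {(μ,x29), (μ,x30), (ν,x29), (ν,x30)}
  {λ, μ, ν} × {x28, x29} = {(λ,x28), (λ,x29), (μ,x28), (μ,x29), (ν,x28), (ν,x29)}
  {λ, μ, ν} × {x28, x30} = {(λ,x28), (λ,x30), (μ,x28), (μ,x30), (ν,x28), (ν,x30)}
  {λ, μ, ν} × {x29, x30} = {(λ,x29), (λ,x30), (μ,x29), (μ,x30), (ν,x29), (ν,x30)}
  {μ, ν} × {x28, x29, x30} = {(μ,x28), (μ,x29), (μ,x30), (ν,x28), (ν,x29), (ν,x30)}
  {λ, μ, ν} × {x28, x29, x30} = {(λ,x28), (λ,x29), (λ,x30), (μ,x28), (μ,x29), (μ,x30), (ν,x28), (ν,x29), (ν,x30)}
These 29 distinct sets form the basis B.
Close under arbitrary unions to get τ_{X×Y}; counting gives |τ_{X×Y}| = 125.


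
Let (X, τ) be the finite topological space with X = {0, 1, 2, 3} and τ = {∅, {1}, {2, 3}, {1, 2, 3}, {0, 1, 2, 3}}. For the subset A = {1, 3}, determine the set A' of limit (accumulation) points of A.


A' = {0, 2}

For each x ∈ X, list the open sets U ∈ τ with x ∈ U, then check whether U ∩ (A ∖ {x}) ≠ ∅ for every such U.
  x = 0: opens ∋ x are {0, 1, 2, 3}; each meets A ∖ {0}, so x IS a limit point.
  x = 1: open {1} ∋ x has {1} ∩ (A ∖ {1}) = ∅, so x is NOT a limit point.
  x = 2: opens ∋ x are {2, 3}, {1, 2, 3}, {0, 1, 2, 3}; each meets A ∖ {2}, so x IS a limit point.
  x = 3: open {2, 3} ∋ x has {2, 3} ∩ (A ∖ {3}) = ∅, so x is NOT a limit point.
Collecting: A' = {0, 2}.


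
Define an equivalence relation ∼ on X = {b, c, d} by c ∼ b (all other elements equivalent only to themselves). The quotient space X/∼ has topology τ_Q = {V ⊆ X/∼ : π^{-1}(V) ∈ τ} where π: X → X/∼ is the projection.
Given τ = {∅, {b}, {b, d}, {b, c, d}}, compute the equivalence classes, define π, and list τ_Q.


X/∼ = {[b=c], [d]}; |τ_Q| = 2.

Equivalence classes: [b=c], [d].
Quotient map π: X → X/∼ sends b ↦ [b=c], c ↦ [b=c], d ↦ [d].
For each subset V ⊆ X/∼, compute π^{-1}(V) ⊆ X and check whether π^{-1}(V) ∈ τ. V is open in τ_Q iff π^{-1}(V) ∈ τ.
  V = {}: π^{-1}(V) = ∅ ∈ τ ✓.
  V = {[b=c]}: π^{-1}(V) = {b, c} ∉ τ ✗.
  V = {[d]}: π^{-1}(V) = {d} ∉ τ ✗.
  V = {[b=c], [d]}: π^{-1}(V) = {b, c, d} ∈ τ ✓.
Open sets in the quotient: τ_Q = {{}, {[b=c], [d]}} (2 elements).


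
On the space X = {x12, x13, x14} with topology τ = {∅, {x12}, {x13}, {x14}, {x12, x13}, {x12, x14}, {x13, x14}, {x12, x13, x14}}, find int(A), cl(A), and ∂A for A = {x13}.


int(A) = {x13}, cl(A) = {x13}, ∂A = ∅.

Closed sets in (X, τ) are complements of opens:
  closed(X, τ) = {∅, {x12}, {x13}, {x14}, {x12, x13}, {x12, x14}, {x13, x14}, {x12, x13, x14}}.
int(A) = ⋃ {U ∈ τ : U ⊆ A}. Opens contained in A: ∅, {x13}.
Taking the union of these: int(A) = {x13}.
cl(A) = ⋂ {C closed : A ⊆ C}. Closed sets containing A: {x13}, {x12, x13}, {x13, x14}, {x12, x13, x14}.
Intersecting these: cl(A) = {x13}.
∂A = cl(A) ∖ int(A) = {x13} ∖ {x13} = ∅.


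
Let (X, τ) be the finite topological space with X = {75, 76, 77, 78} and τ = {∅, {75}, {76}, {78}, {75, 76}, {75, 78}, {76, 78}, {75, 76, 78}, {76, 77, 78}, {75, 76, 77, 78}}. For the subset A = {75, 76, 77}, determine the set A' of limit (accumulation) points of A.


A' = {77}

For each x ∈ X, list the open sets U ∈ τ with x ∈ U, then check whether U ∩ (A ∖ {x}) ≠ ∅ for every such U.
  x = 75: open {75} ∋ x has {75} ∩ (A ∖ {75}) = ∅, so x is NOT a limit point.
  x = 76: open {76} ∋ x has {76} ∩ (A ∖ {76}) = ∅, so x is NOT a limit point.
  x = 77: opens ∋ x are {76, 77, 78}, {75, 76, 77, 78}; each meets A ∖ {77}, so x IS a limit point.
  x = 78: open {78} ∋ x has {78} ∩ (A ∖ {78}) = ∅, so x is NOT a limit point.
Collecting: A' = {77}.


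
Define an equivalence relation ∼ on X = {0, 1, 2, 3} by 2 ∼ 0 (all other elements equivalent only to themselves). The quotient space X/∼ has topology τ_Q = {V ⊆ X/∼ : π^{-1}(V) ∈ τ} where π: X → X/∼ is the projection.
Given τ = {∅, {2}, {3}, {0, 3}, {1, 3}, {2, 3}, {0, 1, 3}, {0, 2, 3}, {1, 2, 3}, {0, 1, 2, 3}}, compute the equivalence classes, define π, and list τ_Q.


X/∼ = {[0=2], [1], [3]}; |τ_Q| = 5.

Equivalence classes: [0=2], [1], [3].
Quotient map π: X → X/∼ sends 0 ↦ [0=2], 1 ↦ [1], 2 ↦ [0=2], 3 ↦ [3].
For each subset V ⊆ X/∼, compute π^{-1}(V) ⊆ X and check whether π^{-1}(V) ∈ τ. V is open in τ_Q iff π^{-1}(V) ∈ τ.
  V = {}: π^{-1}(V) = ∅ ∈ τ ✓.
  V = {[0=2]}: π^{-1}(V) = {0, 2} ∉ τ ✗.
  V = {[1]}: π^{-1}(V) = {1} ∉ τ ✗.
  V = {[0=2], [1]}: π^{-1}(V) = {0, 1, 2} ∉ τ ✗.
  V = {[3]}: π^{-1}(V) = {3} ∈ τ ✓.
  V = {[0=2], [3]}: π^{-1}(V) = {0, 2, 3} ∈ τ ✓.
  V = {[1], [3]}: π^{-1}(V) = {1, 3} ∈ τ ✓.
  V = {[0=2], [1], [3]}: π^{-1}(V) = {0, 1, 2, 3} ∈ τ ✓.
Open sets in the quotient: τ_Q = {{}, {[3]}, {[0=2], [3]}, {[1], [3]}, {[0=2], [1], [3]}} (5 elements).


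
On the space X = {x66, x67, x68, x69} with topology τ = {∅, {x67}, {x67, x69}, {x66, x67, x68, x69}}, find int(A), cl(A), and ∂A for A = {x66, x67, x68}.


int(A) = {x67}, cl(A) = {x66, x67, x68, x69}, ∂A = {x66, x68, x69}.

Closed sets in (X, τ) are complements of opens:
  closed(X, τ) = {∅, {x66, x68}, {x66, x68, x69}, {x66, x67, x68, x69}}.
int(A) = ⋃ {U ∈ τ : U ⊆ A}. Opens contained in A: ∅, {x67}.
Taking the union of these: int(A) = {x67}.
cl(A) = ⋂ {C closed : A ⊆ C}. Closed sets containing A: {x66, x67, x68, x69}.
Intersecting these: cl(A) = {x66, x67, x68, x69}.
∂A = cl(A) ∖ int(A) = {x66, x67, x68, x69} ∖ {x67} = {x66, x68, x69}.


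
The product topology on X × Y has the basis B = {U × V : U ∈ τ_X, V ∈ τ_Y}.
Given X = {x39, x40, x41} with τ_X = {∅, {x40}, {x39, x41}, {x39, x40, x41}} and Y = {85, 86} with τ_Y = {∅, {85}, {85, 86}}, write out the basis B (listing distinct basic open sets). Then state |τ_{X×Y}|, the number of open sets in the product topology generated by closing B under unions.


Basis B = {∅ × ∅, {x40} × {85}, {x39, x41} × {85}, {x40} × {85, 86}, {x39, x40, x41} × {85}, {x39, x41} × {85, 86}, {x39, x40, x41} × {85, 86}}; |τ_{X×Y}| = 9.

Enumerate products U × V with U ∈ τ_X, V ∈ τ_Y (deduplicated):
  ∅ × ∅ = {} (∅)
  {x40} × {85} = {(x40,85)}
  {x39, x41} × {85} = {(x39,85), (x41,85)}
  {x40} × {85, 86} = {(x40,85), (x40,86)}
  {x39, x40, x41} × {85} = {(x39,85), (x40,85), (x41,85)}
  {x39, x41} × {85, 86} = {(x39,85), (x39,86), (x41,85), (x41,86)}
  {x39, x40, x41} × {85, 86} = {(x39,85), (x39,86), (x40,85), (x40,86), (x41,85), (x41,86)}
These 7 distinct sets form the basis B.
Close under arbitrary unions to get τ_{X×Y}; counting gives |τ_{X×Y}| = 9.


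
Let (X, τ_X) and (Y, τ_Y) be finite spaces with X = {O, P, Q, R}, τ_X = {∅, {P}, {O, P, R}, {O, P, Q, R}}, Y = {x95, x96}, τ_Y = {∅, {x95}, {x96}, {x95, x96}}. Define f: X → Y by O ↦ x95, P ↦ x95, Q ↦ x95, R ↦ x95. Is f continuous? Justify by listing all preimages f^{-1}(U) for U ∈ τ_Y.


f IS continuous.

Compute f^{-1}(U) for each U ∈ τ_Y:
  U = ∅: f^{-1}(U) = ∅ ∈ τ_X ✓.
  U = {x95}: f^{-1}(U) = {O, P, Q, R} ∈ τ_X ✓.
  U = {x96}: f^{-1}(U) = ∅ ∈ τ_X ✓.
  U = {x95, x96}: f^{-1}(U) = {O, P, Q, R} ∈ τ_X ✓.
Every preimage lies in τ_X, so f IS continuous.


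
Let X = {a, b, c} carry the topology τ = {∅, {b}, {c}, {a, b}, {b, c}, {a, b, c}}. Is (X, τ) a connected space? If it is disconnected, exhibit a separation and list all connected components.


(X, τ) is disconnected; components = [{c}, {a, b}].

Find clopen sets (U ∈ τ with X ∖ U ∈ τ):
  U = ∅, X ∖ U = {a, b, c} — both open, so U is clopen.
  U = {c}, X ∖ U = {a, b} — both open, so U is clopen.
  U = {a, b}, X ∖ U = {c} — both open, so U is clopen.
  U = {a, b, c}, X ∖ U = ∅ — both open, so U is clopen.
Nontrivial clopen(s) exist: e.g. {c}. So (X, τ) is disconnected.
Compute connected components by grouping points that agree on all clopens:
  component: {c}
  component: {a, b}


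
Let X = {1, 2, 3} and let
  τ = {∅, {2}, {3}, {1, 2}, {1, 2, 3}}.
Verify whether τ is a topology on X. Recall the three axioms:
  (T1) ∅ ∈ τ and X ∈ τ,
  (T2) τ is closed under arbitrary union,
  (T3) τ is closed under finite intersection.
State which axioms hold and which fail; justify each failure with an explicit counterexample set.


τ is NOT a topology on X.

Axiom (T1): ∅ ∈ τ? Yes; X ∈ τ? Yes.
Axiom (T2/T3): check pairwise unions and intersections of members of τ.
Counterexample for (T2): {2} ∪ {3} = {2, 3} ∉ τ. Therefore τ is NOT a topology.


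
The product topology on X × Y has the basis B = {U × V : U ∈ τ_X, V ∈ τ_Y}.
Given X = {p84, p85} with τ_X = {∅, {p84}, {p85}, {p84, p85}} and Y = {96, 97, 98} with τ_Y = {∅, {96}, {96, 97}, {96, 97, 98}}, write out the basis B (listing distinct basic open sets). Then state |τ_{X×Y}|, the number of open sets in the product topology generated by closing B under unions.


Basis B = {∅ × ∅, {p84} × {96}, {p85} × {96}, {p84} × {96, 97}, {p84, p85} × {96}, {p85} × {96, 97}, {p84} × {96, 97, 98}, {p85} × {96, 97, 98}, {p84, p85} × {96, 97}, {p84, p85} × {96, 97, 98}}; |τ_{X×Y}| = 16.

Enumerate products U × V with U ∈ τ_X, V ∈ τ_Y (deduplicated):
  ∅ × ∅ = {} (∅)
  {p84} × {96} = {(p84,96)}
  {p85} × {96} = {(p85,96)}
  {p84} × {96, 97} = {(p84,96), (p84,97)}
  {p84, p85} × {96} = {(p84,96), (p85,96)}
  {p85} × {96, 97} = {(p85,96), (p85,97)}
  {p84} × {96, 97, 98} = {(p84,96), (p84,97), (p84,98)}
  {p85} × {96, 97, 98} = {(p85,96), (p85,97), (p85,98)}
  {p84, p85} × {96, 97} = {(p84,96), (p84,97), (p85,96), (p85,97)}
  {p84, p85} × {96, 97, 98} = {(p84,96), (p84,97), (p84,98), (p85,96), (p85,97), (p85,98)}
These 10 distinct sets form the basis B.
Close under arbitrary unions to get τ_{X×Y}; counting gives |τ_{X×Y}| = 16.


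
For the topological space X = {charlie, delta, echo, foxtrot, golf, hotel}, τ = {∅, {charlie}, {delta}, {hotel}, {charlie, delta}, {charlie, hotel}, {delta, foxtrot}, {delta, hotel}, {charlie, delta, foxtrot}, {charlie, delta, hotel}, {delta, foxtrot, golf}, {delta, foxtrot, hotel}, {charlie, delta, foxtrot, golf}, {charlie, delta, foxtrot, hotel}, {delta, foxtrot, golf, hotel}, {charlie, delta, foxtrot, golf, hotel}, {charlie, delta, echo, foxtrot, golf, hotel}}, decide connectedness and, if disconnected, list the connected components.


(X, τ) is connected.

Find clopen sets (U ∈ τ with X ∖ U ∈ τ):
  U = ∅, X ∖ U = {charlie, delta, echo, foxtrot, golf, hotel} — both open, so U is clopen.
  U = {charlie, delta, echo, foxtrot, golf, hotel}, X ∖ U = ∅ — both open, so U is clopen.
Only trivial clopens (∅ and X) exist, so (X, τ) is connected.
Compute connected components by grouping points that agree on all clopens:
  component: {charlie, delta, echo, foxtrot, golf, hotel}


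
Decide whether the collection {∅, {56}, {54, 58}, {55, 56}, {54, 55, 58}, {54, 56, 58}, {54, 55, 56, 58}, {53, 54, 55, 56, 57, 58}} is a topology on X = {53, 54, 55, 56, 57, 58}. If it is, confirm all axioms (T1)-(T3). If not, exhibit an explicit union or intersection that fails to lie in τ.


τ is NOT a topology on X.

Axiom (T1): ∅ ∈ τ? Yes; X ∈ τ? Yes.
Axiom (T2/T3): check pairwise unions and intersections of members of τ.
Counterexample for (T3): {55, 56} ∩ {54, 55, 58} = {55} ∉ τ. Therefore τ is NOT a topology.


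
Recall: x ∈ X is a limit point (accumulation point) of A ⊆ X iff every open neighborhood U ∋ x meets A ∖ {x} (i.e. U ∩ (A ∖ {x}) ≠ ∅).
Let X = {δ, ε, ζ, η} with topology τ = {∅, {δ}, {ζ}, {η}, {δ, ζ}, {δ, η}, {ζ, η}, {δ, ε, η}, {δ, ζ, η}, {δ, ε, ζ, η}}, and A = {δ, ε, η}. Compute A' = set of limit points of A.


A' = {ε}

For each x ∈ X, list the open sets U ∈ τ with x ∈ U, then check whether U ∩ (A ∖ {x}) ≠ ∅ for every such U.
  x = δ: open {δ} ∋ x has {δ} ∩ (A ∖ {δ}) = ∅, so x is NOT a limit point.
  x = ε: opens ∋ x are {δ, ε, η}, {δ, ε, ζ, η}; each meets A ∖ {ε}, so x IS a limit point.
  x = ζ: open {ζ} ∋ x has {ζ} ∩ (A ∖ {ζ}) = ∅, so x is NOT a limit point.
  x = η: open {η} ∋ x has {η} ∩ (A ∖ {η}) = ∅, so x is NOT a limit point.
Collecting: A' = {ε}.


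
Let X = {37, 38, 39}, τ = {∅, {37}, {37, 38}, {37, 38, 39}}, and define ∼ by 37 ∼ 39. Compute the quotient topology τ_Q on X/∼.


X/∼ = {[37=39], [38]}; |τ_Q| = 2.

Equivalence classes: [37=39], [38].
Quotient map π: X → X/∼ sends 37 ↦ [37=39], 38 ↦ [38], 39 ↦ [37=39].
For each subset V ⊆ X/∼, compute π^{-1}(V) ⊆ X and check whether π^{-1}(V) ∈ τ. V is open in τ_Q iff π^{-1}(V) ∈ τ.
  V = {}: π^{-1}(V) = ∅ ∈ τ ✓.
  V = {[37=39]}: π^{-1}(V) = {37, 39} ∉ τ ✗.
  V = {[38]}: π^{-1}(V) = {38} ∉ τ ✗.
  V = {[37=39], [38]}: π^{-1}(V) = {37, 38, 39} ∈ τ ✓.
Open sets in the quotient: τ_Q = {{}, {[37=39], [38]}} (2 elements).


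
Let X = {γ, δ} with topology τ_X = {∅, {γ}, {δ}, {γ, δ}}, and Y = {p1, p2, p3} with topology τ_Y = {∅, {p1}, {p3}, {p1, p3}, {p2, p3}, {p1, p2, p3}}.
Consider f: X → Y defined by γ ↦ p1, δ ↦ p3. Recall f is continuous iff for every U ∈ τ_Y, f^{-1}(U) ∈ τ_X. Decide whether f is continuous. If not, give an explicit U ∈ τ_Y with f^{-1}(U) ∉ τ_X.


f IS continuous.

Compute f^{-1}(U) for each U ∈ τ_Y:
  U = ∅: f^{-1}(U) = ∅ ∈ τ_X ✓.
  U = {p1}: f^{-1}(U) = {γ} ∈ τ_X ✓.
  U = {p3}: f^{-1}(U) = {δ} ∈ τ_X ✓.
  U = {p1, p3}: f^{-1}(U) = {γ, δ} ∈ τ_X ✓.
  U = {p2, p3}: f^{-1}(U) = {δ} ∈ τ_X ✓.
  U = {p1, p2, p3}: f^{-1}(U) = {γ, δ} ∈ τ_X ✓.
Every preimage lies in τ_X, so f IS continuous.


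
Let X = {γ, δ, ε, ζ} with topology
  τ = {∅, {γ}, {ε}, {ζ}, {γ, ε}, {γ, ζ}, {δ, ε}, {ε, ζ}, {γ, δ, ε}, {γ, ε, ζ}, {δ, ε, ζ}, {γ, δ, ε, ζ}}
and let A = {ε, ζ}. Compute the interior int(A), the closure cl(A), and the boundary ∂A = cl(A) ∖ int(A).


int(A) = {ε, ζ}, cl(A) = {δ, ε, ζ}, ∂A = {δ}.

Closed sets in (X, τ) are complements of opens:
  closed(X, τ) = {∅, {γ}, {δ}, {ζ}, {γ, δ}, {γ, ζ}, {δ, ε}, {δ, ζ}, {γ, δ, ε}, {γ, δ, ζ}, {δ, ε, ζ}, {γ, δ, ε, ζ}}.
int(A) = ⋃ {U ∈ τ : U ⊆ A}. Opens contained in A: ∅, {ε}, {ζ}, {ε, ζ}.
Taking the union of these: int(A) = {ε, ζ}.
cl(A) = ⋂ {C closed : A ⊆ C}. Closed sets containing A: {δ, ε, ζ}, {γ, δ, ε, ζ}.
Intersecting these: cl(A) = {δ, ε, ζ}.
∂A = cl(A) ∖ int(A) = {δ, ε, ζ} ∖ {ε, ζ} = {δ}.


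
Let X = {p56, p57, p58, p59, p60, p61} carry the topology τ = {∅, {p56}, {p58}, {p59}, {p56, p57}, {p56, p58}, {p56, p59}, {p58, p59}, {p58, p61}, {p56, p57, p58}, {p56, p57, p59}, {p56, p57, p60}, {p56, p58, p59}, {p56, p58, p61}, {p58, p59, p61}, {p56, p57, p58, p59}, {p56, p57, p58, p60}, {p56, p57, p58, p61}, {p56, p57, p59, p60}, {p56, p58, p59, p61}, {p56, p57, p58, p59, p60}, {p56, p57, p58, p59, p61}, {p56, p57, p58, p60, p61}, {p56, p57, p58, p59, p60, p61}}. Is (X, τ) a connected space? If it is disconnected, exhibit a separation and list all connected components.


(X, τ) is disconnected; components = [{p59}, {p58, p61}, {p56, p57, p60}].

Find clopen sets (U ∈ τ with X ∖ U ∈ τ):
  U = ∅, X ∖ U = {p56, p57, p58, p59, p60, p61} — both open, so U is clopen.
  U = {p59}, X ∖ U = {p56, p57, p58, p60, p61} — both open, so U is clopen.
  U = {p58, p61}, X ∖ U = {p56, p57, p59, p60} — both open, so U is clopen.
  U = {p56, p57, p60}, X ∖ U = {p58, p59, p61} — both open, so U is clopen.
  U = {p58, p59, p61}, X ∖ U = {p56, p57, p60} — both open, so U is clopen.
  U = {p56, p57, p59, p60}, X ∖ U = {p58, p61} — both open, so U is clopen.
  U = {p56, p57, p58, p60, p61}, X ∖ U = {p59} — both open, so U is clopen.
  U = {p56, p57, p58, p59, p60, p61}, X ∖ U = ∅ — both open, so U is clopen.
Nontrivial clopen(s) exist: e.g. {p56, p57, p60}. So (X, τ) is disconnected.
Compute connected components by grouping points that agree on all clopens:
  component: {p59}
  component: {p58, p61}
  component: {p56, p57, p60}


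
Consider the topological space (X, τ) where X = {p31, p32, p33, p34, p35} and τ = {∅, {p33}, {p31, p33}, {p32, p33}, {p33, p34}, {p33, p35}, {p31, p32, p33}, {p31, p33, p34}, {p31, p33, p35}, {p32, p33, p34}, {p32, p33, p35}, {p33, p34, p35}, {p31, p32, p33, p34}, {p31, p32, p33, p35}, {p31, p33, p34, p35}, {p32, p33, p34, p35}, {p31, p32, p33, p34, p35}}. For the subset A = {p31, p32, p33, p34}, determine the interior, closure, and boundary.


int(A) = {p31, p32, p33, p34}, cl(A) = {p31, p32, p33, p34, p35}, ∂A = {p35}.

Closed sets in (X, τ) are complements of opens:
  closed(X, τ) = {∅, {p31}, {p32}, {p34}, {p35}, {p31, p32}, {p31, p34}, {p31, p35}, {p32, p34}, {p32, p35}, {p34, p35}, {p31, p32, p34}, {p31, p32, p35}, {p31, p34, p35}, {p32, p34, p35}, {p31, p32, p34, p35}, {p31, p32, p33, p34, p35}}.
int(A) = ⋃ {U ∈ τ : U ⊆ A}. Opens contained in A: ∅, {p33}, {p31, p33}, {p32, p33}, {p33, p34}, {p31, p32, p33}, {p31, p33, p34}, {p32, p33, p34}, {p31, p32, p33, p34}.
Taking the union of these: int(A) = {p31, p32, p33, p34}.
cl(A) = ⋂ {C closed : A ⊆ C}. Closed sets containing A: {p31, p32, p33, p34, p35}.
Intersecting these: cl(A) = {p31, p32, p33, p34, p35}.
∂A = cl(A) ∖ int(A) = {p31, p32, p33, p34, p35} ∖ {p31, p32, p33, p34} = {p35}.


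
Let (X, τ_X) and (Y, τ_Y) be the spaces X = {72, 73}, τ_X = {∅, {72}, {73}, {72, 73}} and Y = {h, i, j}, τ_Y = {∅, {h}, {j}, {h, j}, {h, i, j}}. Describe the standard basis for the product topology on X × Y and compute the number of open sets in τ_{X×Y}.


Basis B = {∅ × ∅, {72} × {h}, {72} × {j}, {73} × {h}, {73} × {j}, {72} × {h, j}, {72, 73} × {h}, {72, 73} × {j}, {73} × {h, j}, {72} × {h, i, j}, {73} × {h, i, j}, {72, 73} × {h, j}, {72, 73} × {h, i, j}}; |τ_{X×Y}| = 25.

Enumerate products U × V with U ∈ τ_X, V ∈ τ_Y (deduplicated):
  ∅ × ∅ = {} (∅)
  {72} × {h} = {(72,h)}
  {72} × {j} = {(72,j)}
  {73} × {h} = {(73,h)}
  {73} × {j} = {(73,j)}
  {72} × {h, j} = {(72,h), (72,j)}
  {72, 73} × {h} = {(72,h), (73,h)}
  {72, 73} × {j} = {(72,j), (73,j)}
  {73} × {h, j} = {(73,h), (73,j)}
  {72} × {h, i, j} = {(72,h), (72,i), (72,j)}
  {73} × {h, i, j} = {(73,h), (73,i), (73,j)}
  {72, 73} × {h, j} = {(72,h), (72,j), (73,h), (73,j)}
  {72, 73} × {h, i, j} = {(72,h), (72,i), (72,j), (73,h), (73,i), (73,j)}
These 13 distinct sets form the basis B.
Close under arbitrary unions to get τ_{X×Y}; counting gives |τ_{X×Y}| = 25.


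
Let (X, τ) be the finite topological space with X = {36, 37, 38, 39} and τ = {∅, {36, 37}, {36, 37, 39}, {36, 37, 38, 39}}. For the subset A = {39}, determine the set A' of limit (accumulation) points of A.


A' = {38}

For each x ∈ X, list the open sets U ∈ τ with x ∈ U, then check whether U ∩ (A ∖ {x}) ≠ ∅ for every such U.
  x = 36: open {36, 37} ∋ x has {36, 37} ∩ (A ∖ {36}) = ∅, so x is NOT a limit point.
  x = 37: open {36, 37} ∋ x has {36, 37} ∩ (A ∖ {37}) = ∅, so x is NOT a limit point.
  x = 38: opens ∋ x are {36, 37, 38, 39}; each meets A ∖ {38}, so x IS a limit point.
  x = 39: open {36, 37, 39} ∋ x has {36, 37, 39} ∩ (A ∖ {39}) = ∅, so x is NOT a limit point.
Collecting: A' = {38}.


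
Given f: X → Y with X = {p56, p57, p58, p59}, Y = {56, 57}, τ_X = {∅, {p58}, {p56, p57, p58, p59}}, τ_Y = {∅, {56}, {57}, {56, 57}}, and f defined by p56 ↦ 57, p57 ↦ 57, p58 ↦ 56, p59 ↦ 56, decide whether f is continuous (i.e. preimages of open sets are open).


f is NOT continuous.

Compute f^{-1}(U) for each U ∈ τ_Y:
  U = ∅: f^{-1}(U) = ∅ ∈ τ_X ✓.
  U = {56}: f^{-1}(U) = {p58, p59} ∉ τ_X ✗.
  U = {57}: f^{-1}(U) = {p56, p57} ∉ τ_X ✗.
  U = {56, 57}: f^{-1}(U) = {p56, p57, p58, p59} ∈ τ_X ✓.
Found U = {56} with f^{-1}(U) = {p58, p59} not in τ_X. Therefore f is NOT continuous.


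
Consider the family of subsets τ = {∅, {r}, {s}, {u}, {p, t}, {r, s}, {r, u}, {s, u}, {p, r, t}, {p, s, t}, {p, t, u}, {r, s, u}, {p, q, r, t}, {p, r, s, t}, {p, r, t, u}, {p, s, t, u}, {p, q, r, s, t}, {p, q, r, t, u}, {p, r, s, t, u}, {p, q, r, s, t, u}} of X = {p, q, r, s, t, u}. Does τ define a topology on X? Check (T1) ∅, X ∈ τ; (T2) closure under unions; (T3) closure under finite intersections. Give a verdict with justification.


τ IS a topology on X.

Axiom (T1): ∅ ∈ τ? Yes; X ∈ τ? Yes.
Axiom (T2/T3): check pairwise unions and intersections of members of τ.
All pairwise intersections and unions checked — each lies in τ. Therefore τ satisfies (T1), (T2), (T3): it IS a topology on X.


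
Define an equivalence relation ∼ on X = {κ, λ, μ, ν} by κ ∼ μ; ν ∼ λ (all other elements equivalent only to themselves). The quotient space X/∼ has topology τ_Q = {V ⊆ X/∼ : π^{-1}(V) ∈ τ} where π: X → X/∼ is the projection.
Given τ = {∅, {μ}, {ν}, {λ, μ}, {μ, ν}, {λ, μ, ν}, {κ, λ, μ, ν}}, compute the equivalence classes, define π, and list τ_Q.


X/∼ = {[κ=μ], [λ=ν]}; |τ_Q| = 2.

Equivalence classes: [κ=μ], [λ=ν].
Quotient map π: X → X/∼ sends κ ↦ [κ=μ], λ ↦ [λ=ν], μ ↦ [κ=μ], ν ↦ [λ=ν].
For each subset V ⊆ X/∼, compute π^{-1}(V) ⊆ X and check whether π^{-1}(V) ∈ τ. V is open in τ_Q iff π^{-1}(V) ∈ τ.
  V = {}: π^{-1}(V) = ∅ ∈ τ ✓.
  V = {[κ=μ]}: π^{-1}(V) = {κ, μ} ∉ τ ✗.
  V = {[λ=ν]}: π^{-1}(V) = {λ, ν} ∉ τ ✗.
  V = {[κ=μ], [λ=ν]}: π^{-1}(V) = {κ, λ, μ, ν} ∈ τ ✓.
Open sets in the quotient: τ_Q = {{}, {[κ=μ], [λ=ν]}} (2 elements).


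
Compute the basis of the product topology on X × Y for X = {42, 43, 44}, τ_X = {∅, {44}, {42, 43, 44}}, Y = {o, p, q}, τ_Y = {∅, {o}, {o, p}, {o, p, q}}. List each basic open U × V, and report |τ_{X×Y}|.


Basis B = {∅ × ∅, {44} × {o}, {44} × {o, p}, {42, 43, 44} × {o}, {44} × {o, p, q}, {42, 43, 44} × {o, p}, {42, 43, 44} × {o, p, q}}; |τ_{X×Y}| = 10.

Enumerate products U × V with U ∈ τ_X, V ∈ τ_Y (deduplicated):
  ∅ × ∅ = {} (∅)
  {44} × {o} = {(44,o)}
  {44} × {o, p} = {(44,o), (44,p)}
  {42, 43, 44} × {o} = {(42,o), (43,o), (44,o)}
  {44} × {o, p, q} = {(44,o), (44,p), (44,q)}
  {42, 43, 44} × {o, p} = {(42,o), (42,p), (43,o), (43,p), (44,o), (44,p)}
  {42, 43, 44} × {o, p, q} = {(42,o), (42,p), (42,q), (43,o), (43,p), (43,q), (44,o), (44,p), (44,q)}
These 7 distinct sets form the basis B.
Close under arbitrary unions to get τ_{X×Y}; counting gives |τ_{X×Y}| = 10.


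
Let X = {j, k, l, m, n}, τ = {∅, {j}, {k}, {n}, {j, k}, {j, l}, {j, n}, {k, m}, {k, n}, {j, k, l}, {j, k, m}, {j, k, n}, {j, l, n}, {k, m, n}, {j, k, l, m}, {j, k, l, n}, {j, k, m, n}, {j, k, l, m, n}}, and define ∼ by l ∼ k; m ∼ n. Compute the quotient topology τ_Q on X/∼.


X/∼ = {[j], [k=l], [m=n]}; |τ_Q| = 4.

Equivalence classes: [j], [k=l], [m=n].
Quotient map π: X → X/∼ sends j ↦ [j], k ↦ [k=l], l ↦ [k=l], m ↦ [m=n], n ↦ [m=n].
For each subset V ⊆ X/∼, compute π^{-1}(V) ⊆ X and check whether π^{-1}(V) ∈ τ. V is open in τ_Q iff π^{-1}(V) ∈ τ.
  V = {}: π^{-1}(V) = ∅ ∈ τ ✓.
  V = {[j]}: π^{-1}(V) = {j} ∈ τ ✓.
  V = {[k=l]}: π^{-1}(V) = {k, l} ∉ τ ✗.
  V = {[j], [k=l]}: π^{-1}(V) = {j, k, l} ∈ τ ✓.
  V = {[m=n]}: π^{-1}(V) = {m, n} ∉ τ ✗.
  V = {[j], [m=n]}: π^{-1}(V) = {j, m, n} ∉ τ ✗.
  V = {[k=l], [m=n]}: π^{-1}(V) = {k, l, m, n} ∉ τ ✗.
  V = {[j], [k=l], [m=n]}: π^{-1}(V) = {j, k, l, m, n} ∈ τ ✓.
Open sets in the quotient: τ_Q = {{}, {[j]}, {[j], [k=l]}, {[j], [k=l], [m=n]}} (4 elements).


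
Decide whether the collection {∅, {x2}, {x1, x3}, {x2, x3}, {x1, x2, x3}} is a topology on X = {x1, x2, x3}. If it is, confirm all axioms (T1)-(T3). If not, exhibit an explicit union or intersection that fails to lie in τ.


τ is NOT a topology on X.

Axiom (T1): ∅ ∈ τ? Yes; X ∈ τ? Yes.
Axiom (T2/T3): check pairwise unions and intersections of members of τ.
Counterexample for (T3): {x1, x3} ∩ {x2, x3} = {x3} ∉ τ. Therefore τ is NOT a topology.


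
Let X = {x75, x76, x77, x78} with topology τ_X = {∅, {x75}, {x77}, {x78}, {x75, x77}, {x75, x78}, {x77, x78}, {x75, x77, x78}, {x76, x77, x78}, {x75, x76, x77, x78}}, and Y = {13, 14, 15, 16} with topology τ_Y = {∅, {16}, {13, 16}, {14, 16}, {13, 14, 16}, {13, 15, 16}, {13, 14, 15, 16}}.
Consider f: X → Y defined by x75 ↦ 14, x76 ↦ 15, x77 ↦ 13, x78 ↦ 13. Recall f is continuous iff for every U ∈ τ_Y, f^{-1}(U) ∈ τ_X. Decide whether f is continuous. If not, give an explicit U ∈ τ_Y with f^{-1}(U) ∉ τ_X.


f IS continuous.

Compute f^{-1}(U) for each U ∈ τ_Y:
  U = ∅: f^{-1}(U) = ∅ ∈ τ_X ✓.
  U = {16}: f^{-1}(U) = ∅ ∈ τ_X ✓.
  U = {13, 16}: f^{-1}(U) = {x77, x78} ∈ τ_X ✓.
  U = {14, 16}: f^{-1}(U) = {x75} ∈ τ_X ✓.
  U = {13, 14, 16}: f^{-1}(U) = {x75, x77, x78} ∈ τ_X ✓.
  U = {13, 15, 16}: f^{-1}(U) = {x76, x77, x78} ∈ τ_X ✓.
  U = {13, 14, 15, 16}: f^{-1}(U) = {x75, x76, x77, x78} ∈ τ_X ✓.
Every preimage lies in τ_X, so f IS continuous.


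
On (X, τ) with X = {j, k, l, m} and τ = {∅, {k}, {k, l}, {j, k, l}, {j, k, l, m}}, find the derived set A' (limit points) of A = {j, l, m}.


A' = {j, m}

For each x ∈ X, list the open sets U ∈ τ with x ∈ U, then check whether U ∩ (A ∖ {x}) ≠ ∅ for every such U.
  x = j: opens ∋ x are {j, k, l}, {j, k, l, m}; each meets A ∖ {j}, so x IS a limit point.
  x = k: open {k} ∋ x has {k} ∩ (A ∖ {k}) = ∅, so x is NOT a limit point.
  x = l: open {k, l} ∋ x has {k, l} ∩ (A ∖ {l}) = ∅, so x is NOT a limit point.
  x = m: opens ∋ x are {j, k, l, m}; each meets A ∖ {m}, so x IS a limit point.
Collecting: A' = {j, m}.


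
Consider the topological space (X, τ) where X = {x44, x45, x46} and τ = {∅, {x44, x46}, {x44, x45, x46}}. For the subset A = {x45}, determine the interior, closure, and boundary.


int(A) = ∅, cl(A) = {x45}, ∂A = {x45}.

Closed sets in (X, τ) are complements of opens:
  closed(X, τ) = {∅, {x45}, {x44, x45, x46}}.
int(A) = ⋃ {U ∈ τ : U ⊆ A}. Opens contained in A: ∅.
Taking the union of these: int(A) = ∅.
cl(A) = ⋂ {C closed : A ⊆ C}. Closed sets containing A: {x45}, {x44, x45, x46}.
Intersecting these: cl(A) = {x45}.
∂A = cl(A) ∖ int(A) = {x45} ∖ ∅ = {x45}.


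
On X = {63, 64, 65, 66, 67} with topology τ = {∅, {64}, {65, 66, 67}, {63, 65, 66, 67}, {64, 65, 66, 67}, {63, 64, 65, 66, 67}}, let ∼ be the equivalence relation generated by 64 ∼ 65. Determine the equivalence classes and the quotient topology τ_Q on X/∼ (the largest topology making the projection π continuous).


X/∼ = {[63], [64=65], [66], [67]}; |τ_Q| = 3.

Equivalence classes: [63], [64=65], [66], [67].
Quotient map π: X → X/∼ sends 63 ↦ [63], 64 ↦ [64=65], 65 ↦ [64=65], 66 ↦ [66], 67 ↦ [67].
For each subset V ⊆ X/∼, compute π^{-1}(V) ⊆ X and check whether π^{-1}(V) ∈ τ. V is open in τ_Q iff π^{-1}(V) ∈ τ.
  V = {}: π^{-1}(V) = ∅ ∈ τ ✓.
  V = {[63]}: π^{-1}(V) = {63} ∉ τ ✗.
  V = {[64=65]}: π^{-1}(V) = {64, 65} ∉ τ ✗.
  V = {[63], [64=65]}: π^{-1}(V) = {63, 64, 65} ∉ τ ✗.
  V = {[66]}: π^{-1}(V) = {66} ∉ τ ✗.
  V = {[63], [66]}: π^{-1}(V) = {63, 66} ∉ τ ✗.
  V = {[64=65], [66]}: π^{-1}(V) = {64, 65, 66} ∉ τ ✗.
  V = {[63], [64=65], [66]}: π^{-1}(V) = {63, 64, 65, 66} ∉ τ ✗.
  V = {[67]}: π^{-1}(V) = {67} ∉ τ ✗.
  V = {[63], [67]}: π^{-1}(V) = {63, 67} ∉ τ ✗.
  V = {[64=65], [67]}: π^{-1}(V) = {64, 65, 67} ∉ τ ✗.
  V = {[63], [64=65], [67]}: π^{-1}(V) = {63, 64, 65, 67} ∉ τ ✗.
  V = {[66], [67]}: π^{-1}(V) = {66, 67} ∉ τ ✗.
  V = {[63], [66], [67]}: π^{-1}(V) = {63, 66, 67} ∉ τ ✗.
  V = {[64=65], [66], [67]}: π^{-1}(V) = {64, 65, 66, 67} ∈ τ ✓.
  V = {[63], [64=65], [66], [67]}: π^{-1}(V) = {63, 64, 65, 66, 67} ∈ τ ✓.
Open sets in the quotient: τ_Q = {{}, {[64=65], [66], [67]}, {[63], [64=65], [66], [67]}} (3 elements).


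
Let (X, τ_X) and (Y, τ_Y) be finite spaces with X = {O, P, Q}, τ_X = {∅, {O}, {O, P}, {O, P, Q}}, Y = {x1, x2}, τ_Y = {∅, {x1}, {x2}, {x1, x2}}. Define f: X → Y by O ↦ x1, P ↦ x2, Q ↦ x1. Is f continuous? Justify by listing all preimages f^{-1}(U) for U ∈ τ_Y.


f is NOT continuous.

Compute f^{-1}(U) for each U ∈ τ_Y:
  U = ∅: f^{-1}(U) = ∅ ∈ τ_X ✓.
  U = {x1}: f^{-1}(U) = {O, Q} ∉ τ_X ✗.
  U = {x2}: f^{-1}(U) = {P} ∉ τ_X ✗.
  U = {x1, x2}: f^{-1}(U) = {O, P, Q} ∈ τ_X ✓.
Found U = {x1} with f^{-1}(U) = {O, Q} not in τ_X. Therefore f is NOT continuous.


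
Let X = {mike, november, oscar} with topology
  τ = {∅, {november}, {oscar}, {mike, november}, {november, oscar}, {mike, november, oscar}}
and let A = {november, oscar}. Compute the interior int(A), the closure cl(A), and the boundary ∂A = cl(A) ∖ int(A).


int(A) = {november, oscar}, cl(A) = {mike, november, oscar}, ∂A = {mike}.

Closed sets in (X, τ) are complements of opens:
  closed(X, τ) = {∅, {mike}, {oscar}, {mike, november}, {mike, oscar}, {mike, november, oscar}}.
int(A) = ⋃ {U ∈ τ : U ⊆ A}. Opens contained in A: ∅, {november}, {oscar}, {november, oscar}.
Taking the union of these: int(A) = {november, oscar}.
cl(A) = ⋂ {C closed : A ⊆ C}. Closed sets containing A: {mike, november, oscar}.
Intersecting these: cl(A) = {mike, november, oscar}.
∂A = cl(A) ∖ int(A) = {mike, november, oscar} ∖ {november, oscar} = {mike}.


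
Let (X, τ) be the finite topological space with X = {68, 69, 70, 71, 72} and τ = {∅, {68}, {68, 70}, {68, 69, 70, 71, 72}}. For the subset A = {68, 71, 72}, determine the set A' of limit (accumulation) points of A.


A' = {69, 70, 71, 72}

For each x ∈ X, list the open sets U ∈ τ with x ∈ U, then check whether U ∩ (A ∖ {x}) ≠ ∅ for every such U.
  x = 68: open {68} ∋ x has {68} ∩ (A ∖ {68}) = ∅, so x is NOT a limit point.
  x = 69: opens ∋ x are {68, 69, 70, 71, 72}; each meets A ∖ {69}, so x IS a limit point.
  x = 70: opens ∋ x are {68, 70}, {68, 69, 70, 71, 72}; each meets A ∖ {70}, so x IS a limit point.
  x = 71: opens ∋ x are {68, 69, 70, 71, 72}; each meets A ∖ {71}, so x IS a limit point.
  x = 72: opens ∋ x are {68, 69, 70, 71, 72}; each meets A ∖ {72}, so x IS a limit point.
Collecting: A' = {69, 70, 71, 72}.


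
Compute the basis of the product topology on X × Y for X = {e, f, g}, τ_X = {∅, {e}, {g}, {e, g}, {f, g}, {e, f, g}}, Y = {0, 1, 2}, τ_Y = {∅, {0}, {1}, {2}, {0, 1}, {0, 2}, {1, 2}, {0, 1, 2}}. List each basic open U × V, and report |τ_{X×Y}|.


Basis B = {∅ × ∅, {e} × {0}, {e} × {1}, {e} × {2}, {g} × {0}, {g} × {1}, {g} × {2}, {e} × {0, 1}, {e} × {0, 2}, {e, g} × {0}, {e} × {1, 2}, {e, g} × {1}, {e, g} × {2}, {f, g} × {0}, {f, g} × {1}, {f, g} × {2}, {g} × {0, 1}, {g} × {0, 2}, {g} × {1, 2}, {e} × {0, 1, 2}, {e, f, g} × {0}, {e, f, g} × {1}, {e, f, g} × {2}, {g} × {0, 1, 2}, {e, g} × {0, 1}, {e, g} × {0, 2}, {e, g} × {1, 2}, {f, g} × {0, 1}, {f, g} × {0, 2}, {f, g} × {1, 2}, {e, g} × {0, 1, 2}, {e, f, g} × {0, 1}, {e, f, g} × {0, 2}, {e, f, g} × {1, 2}, {f, g} × {0, 1, 2}, {e, f, g} × {0, 1, 2}}; |τ_{X×Y}| = 216.

Enumerate products U × V with U ∈ τ_X, V ∈ τ_Y (deduplicated):
  ∅ × ∅ = {} (∅)
  {e} × {0} = {(e,0)}
  {e} × {1} = {(e,1)}
  {e} × {2} = {(e,2)}
  {g} × {0} = {(g,0)}
  {g} × {1} = {(g,1)}
  {g} × {2} = {(g,2)}
  {e} × {0, 1} = {(e,0), (e,1)}
  {e} × {0, 2} = {(e,0), (e,2)}
  {e, g} × {0} = {(e,0), (g,0)}
  {e} × {1, 2} = {(e,1), (e,2)}
  {e, g} × {1} = {(e,1), (g,1)}
  {e, g} × {2} = {(e,2), (g,2)}
  {f, g} × {0} = {(f,0), (g,0)}
  {f, g} × {1} = {(f,1), (g,1)}
  {f, g} × {2} = {(f,2), (g,2)}
  {g} × {0, 1} = {(g,0), (g,1)}
  {g} × {0, 2} = {(g,0), (g,2)}
  {g} × {1, 2} = {(g,1), (g,2)}
  {e} × {0, 1, 2} = {(e,0), (e,1), (e,2)}
  {e, f, g} × {0} = {(e,0), (f,0), (g,0)}
  {e, f, g} × {1} = {(e,1), (f,1), (g,1)}
  {e, f, g} × {2} = {(e,2), (f,2), (g,2)}
  {g} × {0, 1, 2} = {(g,0), (g,1), (g,2)}
  {e, g} × {0, 1} = {(e,0), (e,1), (g,0), (g,1)}
  {e, g} × {0, 2} = {(e,0), (e,2), (g,0), (g,2)}
  {e, g} × {1, 2} = {(e,1), (e,2), (g,1), (g,2)}
  {f, g} × {0, 1} = {(f,0), (f,1), (g,0), (g,1)}
  {f, g} × {0, 2} = {(f,0), (f,2), (g,0), (g,2)}
  {f, g} × {1, 2} = {(f,1), (f,2), (g,1), (g,2)}
  {e, g} × {0, 1, 2} = {(e,0), (e,1), (e,2), (g,0), (g,1), (g,2)}
  {e, f, g} × {0, 1} = {(e,0), (e,1), (f,0), (f,1), (g,0), (g,1)}
  {e, f, g} × {0, 2} = {(e,0), (e,2), (f,0), (f,2), (g,0), (g,2)}
  {e, f, g} × {1, 2} = {(e,1), (e,2), (f,1), (f,2), (g,1), (g,2)}
  {f, g} × {0, 1, 2} = {(f,0), (f,1), (f,2), (g,0), (g,1), (g,2)}
  {e, f, g} × {0, 1, 2} = {(e,0), (e,1), (e,2), (f,0), (f,1), (f,2), (g,0), (g,1), (g,2)}
These 36 distinct sets form the basis B.
Close under arbitrary unions to get τ_{X×Y}; counting gives |τ_{X×Y}| = 216.


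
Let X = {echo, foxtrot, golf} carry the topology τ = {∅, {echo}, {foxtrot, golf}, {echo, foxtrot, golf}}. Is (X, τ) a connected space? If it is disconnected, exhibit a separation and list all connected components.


(X, τ) is disconnected; components = [{echo}, {foxtrot, golf}].

Find clopen sets (U ∈ τ with X ∖ U ∈ τ):
  U = ∅, X ∖ U = {echo, foxtrot, golf} — both open, so U is clopen.
  U = {echo}, X ∖ U = {foxtrot, golf} — both open, so U is clopen.
  U = {foxtrot, golf}, X ∖ U = {echo} — both open, so U is clopen.
  U = {echo, foxtrot, golf}, X ∖ U = ∅ — both open, so U is clopen.
Nontrivial clopen(s) exist: e.g. {echo}. So (X, τ) is disconnected.
Compute connected components by grouping points that agree on all clopens:
  component: {echo}
  component: {foxtrot, golf}


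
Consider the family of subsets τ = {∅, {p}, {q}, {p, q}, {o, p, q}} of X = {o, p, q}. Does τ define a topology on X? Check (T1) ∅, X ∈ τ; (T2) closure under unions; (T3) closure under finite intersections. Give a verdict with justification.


τ IS a topology on X.

Axiom (T1): ∅ ∈ τ? Yes; X ∈ τ? Yes.
Axiom (T2/T3): check pairwise unions and intersections of members of τ.
All pairwise intersections and unions checked — each lies in τ. Therefore τ satisfies (T1), (T2), (T3): it IS a topology on X.


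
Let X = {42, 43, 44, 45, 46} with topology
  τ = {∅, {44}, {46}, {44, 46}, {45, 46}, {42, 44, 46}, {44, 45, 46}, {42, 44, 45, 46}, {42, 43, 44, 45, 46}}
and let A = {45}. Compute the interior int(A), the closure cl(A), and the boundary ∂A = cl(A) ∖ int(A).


int(A) = ∅, cl(A) = {43, 45}, ∂A = {43, 45}.

Closed sets in (X, τ) are complements of opens:
  closed(X, τ) = {∅, {43}, {42, 43}, {43, 45}, {42, 43, 44}, {42, 43, 45}, {42, 43, 44, 45}, {42, 43, 45, 46}, {42, 43, 44, 45, 46}}.
int(A) = ⋃ {U ∈ τ : U ⊆ A}. Opens contained in A: ∅.
Taking the union of these: int(A) = ∅.
cl(A) = ⋂ {C closed : A ⊆ C}. Closed sets containing A: {43, 45}, {42, 43, 45}, {42, 43, 44, 45}, {42, 43, 45, 46}, {42, 43, 44, 45, 46}.
Intersecting these: cl(A) = {43, 45}.
∂A = cl(A) ∖ int(A) = {43, 45} ∖ ∅ = {43, 45}.


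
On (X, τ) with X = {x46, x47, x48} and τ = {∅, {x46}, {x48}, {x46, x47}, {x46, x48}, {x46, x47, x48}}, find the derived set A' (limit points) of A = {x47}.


A' = ∅

For each x ∈ X, list the open sets U ∈ τ with x ∈ U, then check whether U ∩ (A ∖ {x}) ≠ ∅ for every such U.
  x = x46: open {x46} ∋ x has {x46} ∩ (A ∖ {x46}) = ∅, so x is NOT a limit point.
  x = x47: open {x46, x47} ∋ x has {x46, x47} ∩ (A ∖ {x47}) = ∅, so x is NOT a limit point.
  x = x48: open {x48} ∋ x has {x48} ∩ (A ∖ {x48}) = ∅, so x is NOT a limit point.
Collecting: A' = ∅.


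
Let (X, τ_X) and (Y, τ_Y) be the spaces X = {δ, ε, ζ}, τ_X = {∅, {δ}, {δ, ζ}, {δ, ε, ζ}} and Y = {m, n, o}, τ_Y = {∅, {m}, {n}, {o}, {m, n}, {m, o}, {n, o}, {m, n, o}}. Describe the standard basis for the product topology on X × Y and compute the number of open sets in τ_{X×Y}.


Basis B = {∅ × ∅, {δ} × {m}, {δ} × {n}, {δ} × {o}, {δ} × {m, n}, {δ} × {m, o}, {δ, ζ} × {m}, {δ} × {n, o}, {δ, ζ} × {n}, {δ, ζ} × {o}, {δ} × {m, n, o}, {δ, ε, ζ} × {m}, {δ, ε, ζ} × {n}, {δ, ε, ζ} × {o}, {δ, ζ} × {m, n}, {δ, ζ} × {m, o}, {δ, ζ} × {n, o}, {δ, ζ} × {m, n, o}, {δ, ε, ζ} × {m, n}, {δ, ε, ζ} × {m, o}, {δ, ε, ζ} × {n, o}, {δ, ε, ζ} × {m, n, o}}; |τ_{X×Y}| = 64.

Enumerate products U × V with U ∈ τ_X, V ∈ τ_Y (deduplicated):
  ∅ × ∅ = {} (∅)
  {δ} × {m} = {(δ,m)}
  {δ} × {n} = {(δ,n)}
  {δ} × {o} = {(δ,o)}
  {δ} × {m, n} = {(δ,m), (δ,n)}
  {δ} × {m, o} = {(δ,m), (δ,o)}
  {δ, ζ} × {m} = {(δ,m), (ζ,m)}
  {δ} × {n, o} = {(δ,n), (δ,o)}
  {δ, ζ} × {n} = {(δ,n), (ζ,n)}
  {δ, ζ} × {o} = {(δ,o), (ζ,o)}
  {δ} × {m, n, o} = {(δ,m), (δ,n), (δ,o)}
  {δ, ε, ζ} × {m} = {(δ,m), (ε,m), (ζ,m)}
  {δ, ε, ζ} × {n} = {(δ,n), (ε,n), (ζ,n)}
  {δ, ε, ζ} × {o} = {(δ,o), (ε,o), (ζ,o)}
  {δ, ζ} × {m, n} = {(δ,m), (δ,n), (ζ,m), (ζ,n)}
  {δ, ζ} × {m, o} = {(δ,m), (δ,o), (ζ,m), (ζ,o)}
  {δ, ζ} × {n, o} = {(δ,n), (δ,o), (ζ,n), (ζ,o)}
  {δ, ζ} × {m, n, o} = {(δ,m), (δ,n), (δ,o), (ζ,m), (ζ,n), (ζ,o)}
  {δ, ε, ζ} × {m, n} = {(δ,m), (δ,n), (ε,m), (ε,n), (ζ,m), (ζ,n)}
  {δ, ε, ζ} × {m, o} = {(δ,m), (δ,o), (ε,m), (ε,o), (ζ,m), (ζ,o)}
  {δ, ε, ζ} × {n, o} = {(δ,n), (δ,o), (ε,n), (ε,o), (ζ,n), (ζ,o)}
  {δ, ε, ζ} × {m, n, o} = {(δ,m), (δ,n), (δ,o), (ε,m), (ε,n), (ε,o), (ζ,m), (ζ,n), (ζ,o)}
These 22 distinct sets form the basis B.
Close under arbitrary unions to get τ_{X×Y}; counting gives |τ_{X×Y}| = 64.
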